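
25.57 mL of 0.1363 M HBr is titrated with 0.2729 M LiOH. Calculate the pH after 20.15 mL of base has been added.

12.64

n(acid) = 0.1363 x 0.02557 = 0.003485 mol; n(LiOH) added = 0.2729 x 0.02015 = 0.005499 mol.
Base is in excess by 0.005499 - 0.003485 = 0.002014 mol in a total volume of 0.04572 L.
[OH^-] = 0.002014/0.04572 = 0.04405 M, so pOH = 1.36 and pH = 14.00 - 1.36 = 12.64.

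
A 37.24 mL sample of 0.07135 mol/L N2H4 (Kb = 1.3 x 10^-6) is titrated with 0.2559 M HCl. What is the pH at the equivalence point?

n(N2H4) = 0.07135 x 0.03724 = 0.002657 mol; V(HCl) at equivalence = 0.002657/0.2559 = 0.01038 L.
At equivalence the base is fully converted to N2H5+; total volume = 0.04762 L, so [N2H5+] = 0.002657/0.04762 = 0.05579 M.
Ka(N2H5+) = Kw/Kb = 1.0e-14 / 1.3 x 10^-6 = 7.69e-9.
[H^+] = sqrt(Ka x [N2H5+]) = sqrt(7.69e-9 x 0.05579) = 2.07e-5 M.
pH = -log(2.07e-5) = 4.68.

4.68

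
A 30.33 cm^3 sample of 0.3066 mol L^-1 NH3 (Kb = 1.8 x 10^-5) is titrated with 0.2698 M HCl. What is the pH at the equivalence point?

5.05

n(NH3) = 0.3066 x 0.03033 = 0.009299 mol; V(HCl) at equivalence = 0.009299/0.2698 = 0.03447 L.
At equivalence the base is fully converted to NH4+; total volume = 0.06480 L, so [NH4+] = 0.009299/0.06480 = 0.1435 M.
Ka(NH4+) = Kw/Kb = 1.0e-14 / 1.8 x 10^-5 = 5.56e-10.
[H^+] = sqrt(Ka x [NH4+]) = sqrt(5.56e-10 x 0.1435) = 8.93e-6 M.
pH = -log(8.93e-6) = 5.05.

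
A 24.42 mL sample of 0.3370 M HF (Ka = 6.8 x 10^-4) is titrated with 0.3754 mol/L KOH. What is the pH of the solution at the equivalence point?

n(HF) = 0.3370 x 0.02442 = 0.008230 mol; V(KOH) at equivalence = 0.008230/0.3754 = 0.02192 L.
At equivalence all the acid is converted to F-; total volume = 0.02442 + 0.02192 = 0.04634 L, so [F-] = 0.008230/0.04634 = 0.1776 M.
Kb = Kw/Ka = 1.0e-14 / 6.8 x 10^-4 = 1.47e-11.
[OH^-] = sqrt(Kb x [F-]) = sqrt(1.47e-11 x 0.1776) = 1.62e-6 M.
pOH = 5.79, so pH = 14.00 - 5.79 = 8.21.

8.21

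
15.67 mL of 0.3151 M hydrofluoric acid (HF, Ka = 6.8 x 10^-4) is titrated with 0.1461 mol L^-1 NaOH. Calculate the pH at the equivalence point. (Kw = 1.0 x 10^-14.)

8.08

n(HF) = 0.3151 x 0.01567 = 0.004938 mol; V(NaOH) at equivalence = 0.004938/0.1461 = 0.03380 L.
At equivalence all the acid is converted to F-; total volume = 0.01567 + 0.03380 = 0.04947 L, so [F-] = 0.004938/0.04947 = 0.09982 M.
Kb = Kw/Ka = 1.0e-14 / 6.8 x 10^-4 = 1.47e-11.
[OH^-] = sqrt(Kb x [F-]) = sqrt(1.47e-11 x 0.09982) = 1.21e-6 M.
pOH = 5.92, so pH = 14.00 - 5.92 = 8.08.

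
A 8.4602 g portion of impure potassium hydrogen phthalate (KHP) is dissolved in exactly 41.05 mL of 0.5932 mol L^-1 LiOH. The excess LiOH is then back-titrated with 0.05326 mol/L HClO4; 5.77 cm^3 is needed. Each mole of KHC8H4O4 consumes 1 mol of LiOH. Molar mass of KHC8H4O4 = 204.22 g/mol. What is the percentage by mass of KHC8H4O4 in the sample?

58.0%

Total n(LiOH) added = 0.5932 x 0.04105 = 0.02435 mol.
n(HClO4) used = 0.05326 x 0.005770 = 0.0003073 mol, which equals the excess n(LiOH).
So n(LiOH) consumed by the sample = 0.02435 - 0.0003073 = 0.02404 mol.
n(KHC8H4O4) = 0.02404 / 1 = 0.02404 mol.
mass KHC8H4O4 = 0.02404 x 204.22 = 4.910 g, so %KHC8H4O4 = 4.910/8.4602 x 100 = 58.0%.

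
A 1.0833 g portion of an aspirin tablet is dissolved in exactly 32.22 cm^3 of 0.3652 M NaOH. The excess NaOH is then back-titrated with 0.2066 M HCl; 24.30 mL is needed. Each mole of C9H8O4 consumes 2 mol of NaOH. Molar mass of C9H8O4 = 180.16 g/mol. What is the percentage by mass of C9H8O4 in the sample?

Total n(NaOH) added = 0.3652 x 0.03222 = 0.01177 mol.
n(HCl) used = 0.2066 x 0.02430 = 0.005020 mol, which equals the excess n(NaOH).
So n(NaOH) consumed by the sample = 0.01177 - 0.005020 = 0.006746 mol.
n(C9H8O4) = 0.006746 / 2 = 0.003373 mol.
mass C9H8O4 = 0.003373 x 180.16 = 0.6077 g, so %C9H8O4 = 0.6077/1.0833 x 100 = 56.1%.

56.1%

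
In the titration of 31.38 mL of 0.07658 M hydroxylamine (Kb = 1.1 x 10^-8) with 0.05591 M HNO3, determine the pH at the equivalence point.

3.77

n(NH2OH) = 0.07658 x 0.03138 = 0.002403 mol; V(HNO3) at equivalence = 0.002403/0.05591 = 0.04298 L.
At equivalence the base is fully converted to NH3OH+; total volume = 0.07436 L, so [NH3OH+] = 0.002403/0.07436 = 0.03232 M.
Ka(NH3OH+) = Kw/Kb = 1.0e-14 / 1.1 x 10^-8 = 9.09e-7.
[H^+] = sqrt(Ka x [NH3OH+]) = sqrt(9.09e-7 x 0.03232) = 0.000171 M.
pH = -log(0.000171) = 3.77.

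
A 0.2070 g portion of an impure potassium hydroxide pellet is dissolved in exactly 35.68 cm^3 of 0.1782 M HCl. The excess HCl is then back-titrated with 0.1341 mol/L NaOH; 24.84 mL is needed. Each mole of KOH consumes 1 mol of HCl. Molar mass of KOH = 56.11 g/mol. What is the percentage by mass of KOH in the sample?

Total n(HCl) added = 0.1782 x 0.03568 = 0.006358 mol.
n(NaOH) used = 0.1341 x 0.02484 = 0.003331 mol, which equals the excess n(HCl).
So n(HCl) consumed by the sample = 0.006358 - 0.003331 = 0.003027 mol.
n(KOH) = 0.003027 / 1 = 0.003027 mol.
mass KOH = 0.003027 x 56.11 = 0.1699 g, so %KOH = 0.1699/0.2070 x 100 = 82.1%.

82.1%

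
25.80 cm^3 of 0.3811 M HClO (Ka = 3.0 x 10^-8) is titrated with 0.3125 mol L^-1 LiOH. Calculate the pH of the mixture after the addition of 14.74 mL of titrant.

Initial n(HClO) = 0.3811 x 0.02580 = 0.009832 mol.
n(LiOH) added = 0.3125 x 0.01474 = 0.004606 mol, converting that many moles of HClO to ClO-.
Remaining n(HClO) = 0.005226 mol; n(ClO-) = 0.004606 mol.
By Henderson-Hasselbalch, pH = pKa + log([A^-]/[HA]) = 7.52 + log(0.004606/0.005226) = 7.52 + (-0.05) = 7.47.

7.47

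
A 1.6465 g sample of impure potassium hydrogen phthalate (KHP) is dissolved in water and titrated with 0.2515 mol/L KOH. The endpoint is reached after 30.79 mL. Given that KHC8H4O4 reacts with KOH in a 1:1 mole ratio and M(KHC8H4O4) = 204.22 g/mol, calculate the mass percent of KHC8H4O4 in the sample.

n(KOH) = 0.2515 x 0.03079 = 0.007744 mol.
n(KHC8H4O4) = 0.007744 / 1 = 0.007744 mol.
mass of KHC8H4O4 = 0.007744 x 204.22 = 1.581 g.
% purity = 1.581 / 1.6465 x 100 = 96.0%.

96.0%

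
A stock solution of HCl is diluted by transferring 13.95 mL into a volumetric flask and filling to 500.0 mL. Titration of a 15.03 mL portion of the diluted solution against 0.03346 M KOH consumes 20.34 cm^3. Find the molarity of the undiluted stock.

1.62 M

n(KOH) = 0.03346 x 0.02034 = 0.0006806 mol.
n(HCl) in the aliquot = 0.0006806 mol.
[diluted HCl] = 0.0006806 / 0.01503 = 0.04528 M.
Dilution factor = 500.0/13.95 = 35.84, so [stock] = 0.04528 x 35.84 = 1.62 M.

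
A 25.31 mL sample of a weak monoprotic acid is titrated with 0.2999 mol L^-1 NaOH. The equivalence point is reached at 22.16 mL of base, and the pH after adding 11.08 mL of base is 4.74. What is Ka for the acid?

11.08 mL is half of the equivalence volume, so this is the half-equivalence point where [HA] = [A^-].
At half-equivalence pH = pKa, so pKa = 4.74.
Ka = 10^(-4.74) = 1.8 x 10^-5.

1.8 x 10^-5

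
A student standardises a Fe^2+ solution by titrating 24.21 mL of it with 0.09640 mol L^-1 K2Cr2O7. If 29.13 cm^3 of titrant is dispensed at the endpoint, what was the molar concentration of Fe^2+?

0.696 M

n(K2Cr2O7) = 0.09640 x 0.02913 = 0.002808 mol.
From the balanced equation, 1 mol K2Cr2O7 reacts with 6 mol Fe^2+, so n(Fe^2+) = 0.002808 x 6/1 = 0.01685 mol.
[Fe^2+] = 0.01685 / 0.02421 L = 0.696 M.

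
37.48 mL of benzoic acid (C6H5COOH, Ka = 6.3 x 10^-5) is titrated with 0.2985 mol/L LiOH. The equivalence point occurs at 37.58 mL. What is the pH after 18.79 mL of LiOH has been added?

4.20

18.79 mL is exactly half the equivalence volume (37.58/2), i.e. the half-equivalence point.
There, n(HA) = n(A^-), so pH = pKa = -log(6.3 x 10^-5) = 4.20.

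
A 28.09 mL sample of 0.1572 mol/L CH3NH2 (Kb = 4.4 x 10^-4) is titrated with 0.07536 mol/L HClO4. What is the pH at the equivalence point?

n(CH3NH2) = 0.1572 x 0.02809 = 0.004416 mol; V(HClO4) at equivalence = 0.004416/0.07536 = 0.05860 L.
At equivalence the base is fully converted to CH3NH3+; total volume = 0.08669 L, so [CH3NH3+] = 0.004416/0.08669 = 0.05094 M.
Ka(CH3NH3+) = Kw/Kb = 1.0e-14 / 4.4 x 10^-4 = 2.27e-11.
[H^+] = sqrt(Ka x [CH3NH3+]) = sqrt(2.27e-11 x 0.05094) = 1.08e-6 M.
pH = -log(1.08e-6) = 5.97.

5.97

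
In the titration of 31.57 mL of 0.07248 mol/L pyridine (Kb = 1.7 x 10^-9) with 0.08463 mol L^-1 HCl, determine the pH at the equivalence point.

3.32

n(C5H5N) = 0.07248 x 0.03157 = 0.002288 mol; V(HCl) at equivalence = 0.002288/0.08463 = 0.02704 L.
At equivalence the base is fully converted to C5H5NH+; total volume = 0.05861 L, so [C5H5NH+] = 0.002288/0.05861 = 0.03904 M.
Ka(C5H5NH+) = Kw/Kb = 1.0e-14 / 1.7 x 10^-9 = 5.88e-6.
[H^+] = sqrt(Ka x [C5H5NH+]) = sqrt(5.88e-6 x 0.03904) = 0.000479 M.
pH = -log(0.000479) = 3.32.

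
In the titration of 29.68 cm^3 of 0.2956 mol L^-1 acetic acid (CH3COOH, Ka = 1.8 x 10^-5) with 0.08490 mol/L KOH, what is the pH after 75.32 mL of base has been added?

5.17

Initial n(CH3COOH) = 0.2956 x 0.02968 = 0.008773 mol.
n(KOH) added = 0.08490 x 0.07532 = 0.006395 mol, converting that many moles of CH3COOH to CH3COO-.
Remaining n(CH3COOH) = 0.002379 mol; n(CH3COO-) = 0.006395 mol.
By Henderson-Hasselbalch, pH = pKa + log([A^-]/[HA]) = 4.74 + log(0.006395/0.002379) = 4.74 + (+0.43) = 5.17.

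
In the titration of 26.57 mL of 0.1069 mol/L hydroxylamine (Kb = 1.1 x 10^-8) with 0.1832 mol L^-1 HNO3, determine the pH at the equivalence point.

3.61

n(NH2OH) = 0.1069 x 0.02657 = 0.002840 mol; V(HNO3) at equivalence = 0.002840/0.1832 = 0.01550 L.
At equivalence the base is fully converted to NH3OH+; total volume = 0.04207 L, so [NH3OH+] = 0.002840/0.04207 = 0.06751 M.
Ka(NH3OH+) = Kw/Kb = 1.0e-14 / 1.1 x 10^-8 = 9.09e-7.
[H^+] = sqrt(Ka x [NH3OH+]) = sqrt(9.09e-7 x 0.06751) = 0.000248 M.
pH = -log(0.000248) = 3.61.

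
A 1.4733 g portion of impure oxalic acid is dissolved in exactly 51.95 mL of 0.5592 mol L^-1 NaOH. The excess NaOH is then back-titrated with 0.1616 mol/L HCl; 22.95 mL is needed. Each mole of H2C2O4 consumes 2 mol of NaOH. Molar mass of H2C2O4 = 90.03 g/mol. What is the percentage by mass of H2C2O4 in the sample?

77.4%

Total n(NaOH) added = 0.5592 x 0.05195 = 0.02905 mol.
n(HCl) used = 0.1616 x 0.02295 = 0.003709 mol, which equals the excess n(NaOH).
So n(NaOH) consumed by the sample = 0.02905 - 0.003709 = 0.02534 mol.
n(H2C2O4) = 0.02534 / 2 = 0.01267 mol.
mass H2C2O4 = 0.01267 x 90.03 = 1.141 g, so %H2C2O4 = 1.141/1.4733 x 100 = 77.4%.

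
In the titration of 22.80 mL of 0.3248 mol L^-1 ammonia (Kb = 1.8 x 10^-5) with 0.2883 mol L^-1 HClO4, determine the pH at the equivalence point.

5.04

n(NH3) = 0.3248 x 0.02280 = 0.007405 mol; V(HClO4) at equivalence = 0.007405/0.2883 = 0.02569 L.
At equivalence the base is fully converted to NH4+; total volume = 0.04849 L, so [NH4+] = 0.007405/0.04849 = 0.1527 M.
Ka(NH4+) = Kw/Kb = 1.0e-14 / 1.8 x 10^-5 = 5.56e-10.
[H^+] = sqrt(Ka x [NH4+]) = sqrt(5.56e-10 x 0.1527) = 9.21e-6 M.
pH = -log(9.21e-6) = 5.04.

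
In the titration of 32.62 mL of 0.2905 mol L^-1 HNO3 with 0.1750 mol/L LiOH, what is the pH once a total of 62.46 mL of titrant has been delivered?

12.18

n(acid) = 0.2905 x 0.03262 = 0.009476 mol; n(LiOH) added = 0.1750 x 0.06246 = 0.01093 mol.
Base is in excess by 0.01093 - 0.009476 = 0.001454 mol in a total volume of 0.09508 L.
[OH^-] = 0.001454/0.09508 = 0.01530 M, so pOH = 1.82 and pH = 14.00 - 1.82 = 12.18.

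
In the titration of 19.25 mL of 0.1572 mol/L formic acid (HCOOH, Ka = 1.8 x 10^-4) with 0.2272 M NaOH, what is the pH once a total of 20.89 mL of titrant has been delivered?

n(acid) = 0.1572 x 0.01925 = 0.003026 mol; n(NaOH) added = 0.2272 x 0.02089 = 0.004746 mol.
Base is in excess by 0.004746 - 0.003026 = 0.001720 mol in a total volume of 0.04014 L.
[OH^-] = 0.001720/0.04014 = 0.04285 M, so pOH = 1.37 and pH = 14.00 - 1.37 = 12.63.

12.63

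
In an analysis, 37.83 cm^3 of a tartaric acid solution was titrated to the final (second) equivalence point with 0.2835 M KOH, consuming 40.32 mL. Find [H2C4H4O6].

n(KOH) = 0.2835 x 0.04032 = 0.01143 mol.
At the final (second) equivalence point, 2 mol OH^- react per mol H2C4H4O6, so n(H2C4H4O6) = 0.01143 / 2 = 0.005715 mol.
[H2C4H4O6] = 0.005715 / 0.03783 L = 0.151 M.

0.151 M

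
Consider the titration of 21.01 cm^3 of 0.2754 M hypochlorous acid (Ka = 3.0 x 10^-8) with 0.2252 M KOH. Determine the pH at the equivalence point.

n(HClO) = 0.2754 x 0.02101 = 0.005786 mol; V(KOH) at equivalence = 0.005786/0.2252 = 0.02569 L.
At equivalence all the acid is converted to ClO-; total volume = 0.02101 + 0.02569 = 0.04670 L, so [ClO-] = 0.005786/0.04670 = 0.1239 M.
Kb = Kw/Ka = 1.0e-14 / 3.0 x 10^-8 = 3.33e-7.
[OH^-] = sqrt(Kb x [ClO-]) = sqrt(3.33e-7 x 0.1239) = 0.000203 M.
pOH = 3.69, so pH = 14.00 - 3.69 = 10.31.

10.31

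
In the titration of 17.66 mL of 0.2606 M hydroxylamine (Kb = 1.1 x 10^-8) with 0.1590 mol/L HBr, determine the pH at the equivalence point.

3.52

n(NH2OH) = 0.2606 x 0.01766 = 0.004602 mol; V(HBr) at equivalence = 0.004602/0.1590 = 0.02894 L.
At equivalence the base is fully converted to NH3OH+; total volume = 0.04660 L, so [NH3OH+] = 0.004602/0.04660 = 0.09875 M.
Ka(NH3OH+) = Kw/Kb = 1.0e-14 / 1.1 x 10^-8 = 9.09e-7.
[H^+] = sqrt(Ka x [NH3OH+]) = sqrt(9.09e-7 x 0.09875) = 0.000300 M.
pH = -log(0.000300) = 3.52.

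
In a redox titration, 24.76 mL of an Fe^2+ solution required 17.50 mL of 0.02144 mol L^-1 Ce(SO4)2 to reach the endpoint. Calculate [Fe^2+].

n(Ce(SO4)2) = 0.02144 x 0.01750 = 0.0003752 mol.
From the balanced equation, 1 mol Ce(SO4)2 reacts with 1 mol Fe^2+, so n(Fe^2+) = 0.0003752 x 1/1 = 0.0003752 mol.
[Fe^2+] = 0.0003752 / 0.02476 L = 0.0152 M.

0.0152 M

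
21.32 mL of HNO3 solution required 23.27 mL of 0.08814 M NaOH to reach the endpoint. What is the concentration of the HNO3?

n(NaOH) delivered = 0.08814 x 0.02327 = 0.002051 mol.
For a 1:1 reaction, n(HNO3) = 0.002051 mol.
[HNO3] = 0.002051 mol / 0.02132 L = 0.0962 M.

0.0962 M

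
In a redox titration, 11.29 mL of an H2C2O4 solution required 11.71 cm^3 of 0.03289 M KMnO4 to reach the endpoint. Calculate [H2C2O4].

n(KMnO4) = 0.03289 x 0.01171 = 0.0003851 mol.
From the balanced equation, 2 mol KMnO4 reacts with 5 mol H2C2O4, so n(H2C2O4) = 0.0003851 x 5/2 = 0.0009629 mol.
[H2C2O4] = 0.0009629 / 0.01129 L = 0.0853 M.

0.0853 M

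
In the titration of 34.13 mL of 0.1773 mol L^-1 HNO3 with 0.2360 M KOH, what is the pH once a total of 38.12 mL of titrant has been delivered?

12.61

n(acid) = 0.1773 x 0.03413 = 0.006051 mol; n(KOH) added = 0.2360 x 0.03812 = 0.008996 mol.
Base is in excess by 0.008996 - 0.006051 = 0.002945 mol in a total volume of 0.07225 L.
[OH^-] = 0.002945/0.07225 = 0.04076 M, so pOH = 1.39 and pH = 14.00 - 1.39 = 12.61.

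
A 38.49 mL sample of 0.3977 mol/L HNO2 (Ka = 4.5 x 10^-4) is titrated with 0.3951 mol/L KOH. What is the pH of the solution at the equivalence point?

n(HNO2) = 0.3977 x 0.03849 = 0.01531 mol; V(KOH) at equivalence = 0.01531/0.3951 = 0.03874 L.
At equivalence all the acid is converted to NO2-; total volume = 0.03849 + 0.03874 = 0.07723 L, so [NO2-] = 0.01531/0.07723 = 0.1982 M.
Kb = Kw/Ka = 1.0e-14 / 4.5 x 10^-4 = 2.22e-11.
[OH^-] = sqrt(Kb x [NO2-]) = sqrt(2.22e-11 x 0.1982) = 2.10e-6 M.
pOH = 5.68, so pH = 14.00 - 5.68 = 8.32.

8.32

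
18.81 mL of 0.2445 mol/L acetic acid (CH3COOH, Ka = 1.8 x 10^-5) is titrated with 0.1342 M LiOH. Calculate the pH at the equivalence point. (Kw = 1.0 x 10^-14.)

n(CH3COOH) = 0.2445 x 0.01881 = 0.004599 mol; V(LiOH) at equivalence = 0.004599/0.1342 = 0.03427 L.
At equivalence all the acid is converted to CH3COO-; total volume = 0.01881 + 0.03427 = 0.05308 L, so [CH3COO-] = 0.004599/0.05308 = 0.08664 M.
Kb = Kw/Ka = 1.0e-14 / 1.8 x 10^-5 = 5.56e-10.
[OH^-] = sqrt(Kb x [CH3COO-]) = sqrt(5.56e-10 x 0.08664) = 6.94e-6 M.
pOH = 5.16, so pH = 14.00 - 5.16 = 8.84.

8.84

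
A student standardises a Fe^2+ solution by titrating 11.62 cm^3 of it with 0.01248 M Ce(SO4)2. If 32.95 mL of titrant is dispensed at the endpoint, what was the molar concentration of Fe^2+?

0.0354 M

n(Ce(SO4)2) = 0.01248 x 0.03295 = 0.0004112 mol.
From the balanced equation, 1 mol Ce(SO4)2 reacts with 1 mol Fe^2+, so n(Fe^2+) = 0.0004112 x 1/1 = 0.0004112 mol.
[Fe^2+] = 0.0004112 / 0.01162 L = 0.0354 M.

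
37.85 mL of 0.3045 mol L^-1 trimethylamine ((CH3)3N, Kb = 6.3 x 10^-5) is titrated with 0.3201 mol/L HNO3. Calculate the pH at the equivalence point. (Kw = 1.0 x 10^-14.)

n((CH3)3N) = 0.3045 x 0.03785 = 0.01153 mol; V(HNO3) at equivalence = 0.01153/0.3201 = 0.03601 L.
At equivalence the base is fully converted to (CH3)3NH+; total volume = 0.07386 L, so [(CH3)3NH+] = 0.01153/0.07386 = 0.1561 M.
Ka((CH3)3NH+) = Kw/Kb = 1.0e-14 / 6.3 x 10^-5 = 1.59e-10.
[H^+] = sqrt(Ka x [(CH3)3NH+]) = sqrt(1.59e-10 x 0.1561) = 4.98e-6 M.
pH = -log(4.98e-6) = 5.30.

5.30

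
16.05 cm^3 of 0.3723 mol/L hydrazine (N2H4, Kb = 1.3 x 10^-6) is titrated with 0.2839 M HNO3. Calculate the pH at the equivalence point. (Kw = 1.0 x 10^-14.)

4.45

n(N2H4) = 0.3723 x 0.01605 = 0.005975 mol; V(HNO3) at equivalence = 0.005975/0.2839 = 0.02105 L.
At equivalence the base is fully converted to N2H5+; total volume = 0.03710 L, so [N2H5+] = 0.005975/0.03710 = 0.1611 M.
Ka(N2H5+) = Kw/Kb = 1.0e-14 / 1.3 x 10^-6 = 7.69e-9.
[H^+] = sqrt(Ka x [N2H5+]) = sqrt(7.69e-9 x 0.1611) = 3.52e-5 M.
pH = -log(3.52e-5) = 4.45.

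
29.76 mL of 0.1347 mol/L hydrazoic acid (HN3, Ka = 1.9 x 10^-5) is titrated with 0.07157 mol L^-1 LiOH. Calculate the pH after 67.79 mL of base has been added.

11.94

n(acid) = 0.1347 x 0.02976 = 0.004009 mol; n(LiOH) added = 0.07157 x 0.06779 = 0.004852 mol.
Base is in excess by 0.004852 - 0.004009 = 0.0008431 mol in a total volume of 0.09755 L.
[OH^-] = 0.0008431/0.09755 = 0.008642 M, so pOH = 2.06 and pH = 14.00 - 2.06 = 11.94.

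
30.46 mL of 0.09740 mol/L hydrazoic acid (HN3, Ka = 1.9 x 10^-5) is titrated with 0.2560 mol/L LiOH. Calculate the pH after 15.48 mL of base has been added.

12.34

n(acid) = 0.09740 x 0.03046 = 0.002967 mol; n(LiOH) added = 0.2560 x 0.01548 = 0.003963 mol.
Base is in excess by 0.003963 - 0.002967 = 0.0009961 mol in a total volume of 0.04594 L.
[OH^-] = 0.0009961/0.04594 = 0.02168 M, so pOH = 1.66 and pH = 14.00 - 1.66 = 12.34.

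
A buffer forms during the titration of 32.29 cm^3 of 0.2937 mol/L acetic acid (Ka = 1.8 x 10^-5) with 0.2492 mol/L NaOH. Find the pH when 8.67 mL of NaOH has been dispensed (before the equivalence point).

Initial n(CH3COOH) = 0.2937 x 0.03229 = 0.009484 mol.
n(NaOH) added = 0.2492 x 0.008670 = 0.002161 mol, converting that many moles of CH3COOH to CH3COO-.
Remaining n(CH3COOH) = 0.007323 mol; n(CH3COO-) = 0.002161 mol.
By Henderson-Hasselbalch, pH = pKa + log([A^-]/[HA]) = 4.74 + log(0.002161/0.007323) = 4.74 + (-0.53) = 4.21.

4.21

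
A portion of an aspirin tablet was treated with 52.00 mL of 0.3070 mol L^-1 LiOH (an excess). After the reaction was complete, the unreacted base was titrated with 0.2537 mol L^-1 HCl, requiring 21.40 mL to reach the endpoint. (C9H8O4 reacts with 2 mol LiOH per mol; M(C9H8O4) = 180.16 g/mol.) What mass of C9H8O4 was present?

Total n(LiOH) added = 0.3070 x 0.05200 = 0.01596 mol.
n(HCl) used = 0.2537 x 0.02140 = 0.005429 mol, which equals the excess n(LiOH).
So n(LiOH) consumed by the sample = 0.01596 - 0.005429 = 0.01053 mol.
n(C9H8O4) = 0.01053 / 2 = 0.005267 mol.
mass = 0.005267 mol x 180.16 g/mol = 0.949 g.

0.949 g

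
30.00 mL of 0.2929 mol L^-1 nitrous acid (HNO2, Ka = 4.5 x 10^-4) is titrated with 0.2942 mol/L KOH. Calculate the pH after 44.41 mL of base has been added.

12.76

n(acid) = 0.2929 x 0.03000 = 0.008787 mol; n(KOH) added = 0.2942 x 0.04441 = 0.01307 mol.
Base is in excess by 0.01307 - 0.008787 = 0.004278 mol in a total volume of 0.07441 L.
[OH^-] = 0.004278/0.07441 = 0.05750 M, so pOH = 1.24 and pH = 14.00 - 1.24 = 12.76.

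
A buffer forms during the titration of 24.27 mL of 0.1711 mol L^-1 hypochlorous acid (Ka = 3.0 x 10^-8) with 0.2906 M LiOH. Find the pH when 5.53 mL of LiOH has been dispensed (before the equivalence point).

Initial n(HClO) = 0.1711 x 0.02427 = 0.004153 mol.
n(LiOH) added = 0.2906 x 0.005530 = 0.001607 mol, converting that many moles of HClO to ClO-.
Remaining n(HClO) = 0.002546 mol; n(ClO-) = 0.001607 mol.
By Henderson-Hasselbalch, pH = pKa + log([A^-]/[HA]) = 7.52 + log(0.001607/0.002546) = 7.52 + (-0.20) = 7.32.

7.32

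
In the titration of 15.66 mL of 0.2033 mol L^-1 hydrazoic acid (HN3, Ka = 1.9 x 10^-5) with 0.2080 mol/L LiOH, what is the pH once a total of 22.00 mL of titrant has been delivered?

12.57

n(acid) = 0.2033 x 0.01566 = 0.003184 mol; n(LiOH) added = 0.2080 x 0.02200 = 0.004576 mol.
Base is in excess by 0.004576 - 0.003184 = 0.001392 mol in a total volume of 0.03766 L.
[OH^-] = 0.001392/0.03766 = 0.03697 M, so pOH = 1.43 and pH = 14.00 - 1.43 = 12.57.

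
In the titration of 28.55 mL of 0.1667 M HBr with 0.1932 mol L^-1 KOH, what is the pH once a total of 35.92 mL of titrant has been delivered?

n(acid) = 0.1667 x 0.02855 = 0.004759 mol; n(KOH) added = 0.1932 x 0.03592 = 0.006940 mol.
Base is in excess by 0.006940 - 0.004759 = 0.002180 mol in a total volume of 0.06447 L.
[OH^-] = 0.002180/0.06447 = 0.03382 M, so pOH = 1.47 and pH = 14.00 - 1.47 = 12.53.

12.53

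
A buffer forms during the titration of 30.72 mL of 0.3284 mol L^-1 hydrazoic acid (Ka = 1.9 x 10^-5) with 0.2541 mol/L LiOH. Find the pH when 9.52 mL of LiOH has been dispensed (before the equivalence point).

4.22

Initial n(HN3) = 0.3284 x 0.03072 = 0.01009 mol.
n(LiOH) added = 0.2541 x 0.009520 = 0.002419 mol, converting that many moles of HN3 to N3-.
Remaining n(HN3) = 0.007669 mol; n(N3-) = 0.002419 mol.
By Henderson-Hasselbalch, pH = pKa + log([A^-]/[HA]) = 4.72 + log(0.002419/0.007669) = 4.72 + (-0.50) = 4.22.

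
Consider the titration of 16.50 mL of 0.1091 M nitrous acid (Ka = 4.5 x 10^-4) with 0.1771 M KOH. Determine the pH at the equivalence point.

8.09

n(HNO2) = 0.1091 x 0.01650 = 0.001800 mol; V(KOH) at equivalence = 0.001800/0.1771 = 0.01016 L.
At equivalence all the acid is converted to NO2-; total volume = 0.01650 + 0.01016 = 0.02666 L, so [NO2-] = 0.001800/0.02666 = 0.06751 M.
Kb = Kw/Ka = 1.0e-14 / 4.5 x 10^-4 = 2.22e-11.
[OH^-] = sqrt(Kb x [NO2-]) = sqrt(2.22e-11 x 0.06751) = 1.22e-6 M.
pOH = 5.91, so pH = 14.00 - 5.91 = 8.09.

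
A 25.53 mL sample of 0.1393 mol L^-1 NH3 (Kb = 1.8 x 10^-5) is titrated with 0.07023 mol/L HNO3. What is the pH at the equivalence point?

n(NH3) = 0.1393 x 0.02553 = 0.003556 mol; V(HNO3) at equivalence = 0.003556/0.07023 = 0.05064 L.
At equivalence the base is fully converted to NH4+; total volume = 0.07617 L, so [NH4+] = 0.003556/0.07617 = 0.04669 M.
Ka(NH4+) = Kw/Kb = 1.0e-14 / 1.8 x 10^-5 = 5.56e-10.
[H^+] = sqrt(Ka x [NH4+]) = sqrt(5.56e-10 x 0.04669) = 5.09e-6 M.
pH = -log(5.09e-6) = 5.29.

5.29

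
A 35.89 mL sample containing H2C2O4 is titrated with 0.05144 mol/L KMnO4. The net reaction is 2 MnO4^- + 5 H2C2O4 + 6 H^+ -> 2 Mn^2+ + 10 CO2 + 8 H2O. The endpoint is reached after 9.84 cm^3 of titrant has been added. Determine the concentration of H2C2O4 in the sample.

0.0353 M

n(KMnO4) = 0.05144 x 0.009840 = 0.0005062 mol.
From the balanced equation, 2 mol KMnO4 reacts with 5 mol H2C2O4, so n(H2C2O4) = 0.0005062 x 5/2 = 0.001265 mol.
[H2C2O4] = 0.001265 / 0.03589 L = 0.0353 M.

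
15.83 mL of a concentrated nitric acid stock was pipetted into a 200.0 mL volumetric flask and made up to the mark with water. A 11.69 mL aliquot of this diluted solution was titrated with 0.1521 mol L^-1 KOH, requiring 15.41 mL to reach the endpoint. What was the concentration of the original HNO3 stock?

2.53 M

n(KOH) = 0.1521 x 0.01541 = 0.002344 mol.
n(HNO3) in the aliquot = 0.002344 mol.
[diluted HNO3] = 0.002344 / 0.01169 = 0.2005 M.
Dilution factor = 200.0/15.83 = 12.63, so [stock] = 0.2005 x 12.63 = 2.53 M.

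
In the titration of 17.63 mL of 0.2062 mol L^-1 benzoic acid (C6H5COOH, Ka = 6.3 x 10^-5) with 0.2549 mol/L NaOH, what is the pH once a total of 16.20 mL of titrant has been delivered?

n(acid) = 0.2062 x 0.01763 = 0.003635 mol; n(NaOH) added = 0.2549 x 0.01620 = 0.004129 mol.
Base is in excess by 0.004129 - 0.003635 = 0.0004941 mol in a total volume of 0.03383 L.
[OH^-] = 0.0004941/0.03383 = 0.01460 M, so pOH = 1.84 and pH = 14.00 - 1.84 = 12.16.

12.16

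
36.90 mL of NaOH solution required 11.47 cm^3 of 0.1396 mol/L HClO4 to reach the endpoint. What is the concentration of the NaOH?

n(HClO4) delivered = 0.1396 x 0.01147 = 0.001601 mol.
For a 1:1 reaction, n(NaOH) = 0.001601 mol.
[NaOH] = 0.001601 mol / 0.03690 L = 0.0434 M.

0.0434 M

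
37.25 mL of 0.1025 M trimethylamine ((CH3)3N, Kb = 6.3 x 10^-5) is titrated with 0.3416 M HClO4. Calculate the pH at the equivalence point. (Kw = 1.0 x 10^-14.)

5.45

n((CH3)3N) = 0.1025 x 0.03725 = 0.003818 mol; V(HClO4) at equivalence = 0.003818/0.3416 = 0.01118 L.
At equivalence the base is fully converted to (CH3)3NH+; total volume = 0.04843 L, so [(CH3)3NH+] = 0.003818/0.04843 = 0.07884 M.
Ka((CH3)3NH+) = Kw/Kb = 1.0e-14 / 6.3 x 10^-5 = 1.59e-10.
[H^+] = sqrt(Ka x [(CH3)3NH+]) = sqrt(1.59e-10 x 0.07884) = 3.54e-6 M.
pH = -log(3.54e-6) = 5.45.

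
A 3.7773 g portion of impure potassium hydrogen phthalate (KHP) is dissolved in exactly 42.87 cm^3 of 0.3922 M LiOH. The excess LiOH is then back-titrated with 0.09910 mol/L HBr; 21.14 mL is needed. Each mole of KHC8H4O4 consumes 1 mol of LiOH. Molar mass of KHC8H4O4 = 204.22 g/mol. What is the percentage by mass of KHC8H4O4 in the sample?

79.6%

Total n(LiOH) added = 0.3922 x 0.04287 = 0.01681 mol.
n(HBr) used = 0.09910 x 0.02114 = 0.002095 mol, which equals the excess n(LiOH).
So n(LiOH) consumed by the sample = 0.01681 - 0.002095 = 0.01472 mol.
n(KHC8H4O4) = 0.01472 / 1 = 0.01472 mol.
mass KHC8H4O4 = 0.01472 x 204.22 = 3.006 g, so %KHC8H4O4 = 3.006/3.7773 x 100 = 79.6%.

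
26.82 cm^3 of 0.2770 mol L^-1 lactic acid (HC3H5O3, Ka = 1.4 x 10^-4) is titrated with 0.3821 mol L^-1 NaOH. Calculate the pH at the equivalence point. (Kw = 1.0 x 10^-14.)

n(HC3H5O3) = 0.2770 x 0.02682 = 0.007429 mol; V(NaOH) at equivalence = 0.007429/0.3821 = 0.01944 L.
At equivalence all the acid is converted to C3H5O3-; total volume = 0.02682 + 0.01944 = 0.04626 L, so [C3H5O3-] = 0.007429/0.04626 = 0.1606 M.
Kb = Kw/Ka = 1.0e-14 / 1.4 x 10^-4 = 7.14e-11.
[OH^-] = sqrt(Kb x [C3H5O3-]) = sqrt(7.14e-11 x 0.1606) = 3.39e-6 M.
pOH = 5.47, so pH = 14.00 - 5.47 = 8.53.

8.53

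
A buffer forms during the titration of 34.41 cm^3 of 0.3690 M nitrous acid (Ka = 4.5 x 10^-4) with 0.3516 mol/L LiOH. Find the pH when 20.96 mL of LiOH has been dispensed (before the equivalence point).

Initial n(HNO2) = 0.3690 x 0.03441 = 0.01270 mol.
n(LiOH) added = 0.3516 x 0.02096 = 0.007370 mol, converting that many moles of HNO2 to NO2-.
Remaining n(HNO2) = 0.005328 mol; n(NO2-) = 0.007370 mol.
By Henderson-Hasselbalch, pH = pKa + log([A^-]/[HA]) = 3.35 + log(0.007370/0.005328) = 3.35 + (+0.14) = 3.49.

3.49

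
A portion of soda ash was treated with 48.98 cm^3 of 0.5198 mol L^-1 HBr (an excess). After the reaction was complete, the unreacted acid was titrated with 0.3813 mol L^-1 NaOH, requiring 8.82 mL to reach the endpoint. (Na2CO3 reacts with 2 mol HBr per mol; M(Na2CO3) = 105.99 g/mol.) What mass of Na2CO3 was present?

1.17 g

Total n(HBr) added = 0.5198 x 0.04898 = 0.02546 mol.
n(NaOH) used = 0.3813 x 0.008820 = 0.003363 mol, which equals the excess n(HBr).
So n(HBr) consumed by the sample = 0.02546 - 0.003363 = 0.02210 mol.
n(Na2CO3) = 0.02210 / 2 = 0.01105 mol.
mass = 0.01105 mol x 105.99 g/mol = 1.17 g.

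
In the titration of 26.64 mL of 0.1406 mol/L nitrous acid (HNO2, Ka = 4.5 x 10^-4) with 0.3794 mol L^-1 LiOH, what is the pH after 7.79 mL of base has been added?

Initial n(HNO2) = 0.1406 x 0.02664 = 0.003746 mol.
n(LiOH) added = 0.3794 x 0.007790 = 0.002956 mol, converting that many moles of HNO2 to NO2-.
Remaining n(HNO2) = 0.0007901 mol; n(NO2-) = 0.002956 mol.
By Henderson-Hasselbalch, pH = pKa + log([A^-]/[HA]) = 3.35 + log(0.002956/0.0007901) = 3.35 + (+0.57) = 3.92.

3.92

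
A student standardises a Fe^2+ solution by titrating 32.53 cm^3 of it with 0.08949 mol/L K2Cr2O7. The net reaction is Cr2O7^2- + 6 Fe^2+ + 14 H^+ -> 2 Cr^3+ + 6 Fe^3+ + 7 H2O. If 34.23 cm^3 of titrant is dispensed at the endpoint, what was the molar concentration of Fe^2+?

0.565 M

n(K2Cr2O7) = 0.08949 x 0.03423 = 0.003063 mol.
From the balanced equation, 1 mol K2Cr2O7 reacts with 6 mol Fe^2+, so n(Fe^2+) = 0.003063 x 6/1 = 0.01838 mol.
[Fe^2+] = 0.01838 / 0.03253 L = 0.565 M.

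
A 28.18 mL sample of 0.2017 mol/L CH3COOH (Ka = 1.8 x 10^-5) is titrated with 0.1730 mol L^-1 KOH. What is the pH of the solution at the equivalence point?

n(CH3COOH) = 0.2017 x 0.02818 = 0.005684 mol; V(KOH) at equivalence = 0.005684/0.1730 = 0.03285 L.
At equivalence all the acid is converted to CH3COO-; total volume = 0.02818 + 0.03285 = 0.06103 L, so [CH3COO-] = 0.005684/0.06103 = 0.09313 M.
Kb = Kw/Ka = 1.0e-14 / 1.8 x 10^-5 = 5.56e-10.
[OH^-] = sqrt(Kb x [CH3COO-]) = sqrt(5.56e-10 x 0.09313) = 7.19e-6 M.
pOH = 5.14, so pH = 14.00 - 5.14 = 8.86.

8.86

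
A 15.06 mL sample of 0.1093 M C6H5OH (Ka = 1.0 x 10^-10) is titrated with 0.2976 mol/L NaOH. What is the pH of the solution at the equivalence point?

11.45

n(C6H5OH) = 0.1093 x 0.01506 = 0.001646 mol; V(NaOH) at equivalence = 0.001646/0.2976 = 0.005531 L.
At equivalence all the acid is converted to C6H5O-; total volume = 0.01506 + 0.005531 = 0.02059 L, so [C6H5O-] = 0.001646/0.02059 = 0.07994 M.
Kb = Kw/Ka = 1.0e-14 / 1.0 x 10^-10 = 0.000100.
[OH^-] = sqrt(Kb x [C6H5O-]) = sqrt(0.000100 x 0.07994) = 0.00283 M.
pOH = 2.55, so pH = 14.00 - 2.55 = 11.45.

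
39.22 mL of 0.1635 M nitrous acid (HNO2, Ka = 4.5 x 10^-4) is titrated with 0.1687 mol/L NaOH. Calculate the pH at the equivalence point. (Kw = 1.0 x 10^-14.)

n(HNO2) = 0.1635 x 0.03922 = 0.006412 mol; V(NaOH) at equivalence = 0.006412/0.1687 = 0.03801 L.
At equivalence all the acid is converted to NO2-; total volume = 0.03922 + 0.03801 = 0.07723 L, so [NO2-] = 0.006412/0.07723 = 0.08303 M.
Kb = Kw/Ka = 1.0e-14 / 4.5 x 10^-4 = 2.22e-11.
[OH^-] = sqrt(Kb x [NO2-]) = sqrt(2.22e-11 x 0.08303) = 1.36e-6 M.
pOH = 5.87, so pH = 14.00 - 5.87 = 8.13.

8.13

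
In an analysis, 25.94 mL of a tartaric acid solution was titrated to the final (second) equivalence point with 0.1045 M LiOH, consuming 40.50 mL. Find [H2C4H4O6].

n(LiOH) = 0.1045 x 0.04050 = 0.004232 mol.
At the final (second) equivalence point, 2 mol OH^- react per mol H2C4H4O6, so n(H2C4H4O6) = 0.004232 / 2 = 0.002116 mol.
[H2C4H4O6] = 0.002116 / 0.02594 L = 0.0816 M.

0.0816 M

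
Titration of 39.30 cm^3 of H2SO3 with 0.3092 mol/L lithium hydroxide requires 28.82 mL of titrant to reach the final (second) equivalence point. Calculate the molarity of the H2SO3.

n(LiOH) = 0.3092 x 0.02882 = 0.008911 mol.
At the final (second) equivalence point, 2 mol OH^- react per mol H2SO3, so n(H2SO3) = 0.008911 / 2 = 0.004456 mol.
[H2SO3] = 0.004456 / 0.03930 L = 0.113 M.

0.113 M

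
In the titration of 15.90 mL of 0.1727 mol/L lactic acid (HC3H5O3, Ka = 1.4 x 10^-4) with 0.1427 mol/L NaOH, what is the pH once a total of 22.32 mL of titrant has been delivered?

n(acid) = 0.1727 x 0.01590 = 0.002746 mol; n(NaOH) added = 0.1427 x 0.02232 = 0.003185 mol.
Base is in excess by 0.003185 - 0.002746 = 0.0004391 mol in a total volume of 0.03822 L.
[OH^-] = 0.0004391/0.03822 = 0.01149 M, so pOH = 1.94 and pH = 14.00 - 1.94 = 12.06.

12.06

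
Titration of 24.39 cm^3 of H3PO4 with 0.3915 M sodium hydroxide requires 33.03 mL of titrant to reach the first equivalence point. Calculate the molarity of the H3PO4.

n(NaOH) = 0.3915 x 0.03303 = 0.01293 mol.
At the first equivalence point, 1 mol OH^- react per mol H3PO4, so n(H3PO4) = 0.01293 / 1 = 0.01293 mol.
[H3PO4] = 0.01293 / 0.02439 L = 0.530 M.

0.530 M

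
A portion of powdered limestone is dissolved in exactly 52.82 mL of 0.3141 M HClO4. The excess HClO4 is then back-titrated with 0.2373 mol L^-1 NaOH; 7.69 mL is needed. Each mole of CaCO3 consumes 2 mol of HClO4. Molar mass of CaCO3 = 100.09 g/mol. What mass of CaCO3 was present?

Total n(HClO4) added = 0.3141 x 0.05282 = 0.01659 mol.
n(NaOH) used = 0.2373 x 0.007690 = 0.001825 mol, which equals the excess n(HClO4).
So n(HClO4) consumed by the sample = 0.01659 - 0.001825 = 0.01477 mol.
n(CaCO3) = 0.01477 / 2 = 0.007383 mol.
mass = 0.007383 mol x 100.09 g/mol = 0.739 g.

0.739 g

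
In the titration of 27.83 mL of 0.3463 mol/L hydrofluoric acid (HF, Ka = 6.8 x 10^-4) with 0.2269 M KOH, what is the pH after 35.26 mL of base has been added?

Initial n(HF) = 0.3463 x 0.02783 = 0.009638 mol.
n(KOH) added = 0.2269 x 0.03526 = 0.008000 mol, converting that many moles of HF to F-.
Remaining n(HF) = 0.001637 mol; n(F-) = 0.008000 mol.
By Henderson-Hasselbalch, pH = pKa + log([A^-]/[HA]) = 3.17 + log(0.008000/0.001637) = 3.17 + (+0.69) = 3.86.

3.86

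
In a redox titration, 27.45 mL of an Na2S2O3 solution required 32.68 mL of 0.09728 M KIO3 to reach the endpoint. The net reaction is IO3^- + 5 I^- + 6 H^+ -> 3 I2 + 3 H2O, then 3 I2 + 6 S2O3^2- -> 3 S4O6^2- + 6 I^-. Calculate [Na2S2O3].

n(KIO3) = 0.09728 x 0.03268 = 0.003179 mol.
From the balanced equation, 1 mol KIO3 reacts with 6 mol Na2S2O3, so n(Na2S2O3) = 0.003179 x 6/1 = 0.01907 mol.
[Na2S2O3] = 0.01907 / 0.02745 L = 0.695 M.

0.695 M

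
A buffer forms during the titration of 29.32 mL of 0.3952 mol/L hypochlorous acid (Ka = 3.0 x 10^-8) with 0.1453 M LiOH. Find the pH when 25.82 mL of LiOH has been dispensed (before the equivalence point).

7.20

Initial n(HClO) = 0.3952 x 0.02932 = 0.01159 mol.
n(LiOH) added = 0.1453 x 0.02582 = 0.003752 mol, converting that many moles of HClO to ClO-.
Remaining n(HClO) = 0.007836 mol; n(ClO-) = 0.003752 mol.
By Henderson-Hasselbalch, pH = pKa + log([A^-]/[HA]) = 7.52 + log(0.003752/0.007836) = 7.52 + (-0.32) = 7.20.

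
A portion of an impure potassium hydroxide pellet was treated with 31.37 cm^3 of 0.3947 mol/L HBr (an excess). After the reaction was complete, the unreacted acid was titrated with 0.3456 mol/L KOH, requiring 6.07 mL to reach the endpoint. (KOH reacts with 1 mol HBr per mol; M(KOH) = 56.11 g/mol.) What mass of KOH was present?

0.577 g

Total n(HBr) added = 0.3947 x 0.03137 = 0.01238 mol.
n(KOH) used = 0.3456 x 0.006070 = 0.002098 mol, which equals the excess n(HBr).
So n(HBr) consumed by the sample = 0.01238 - 0.002098 = 0.01028 mol.
n(KOH) = 0.01028 / 1 = 0.01028 mol.
mass = 0.01028 mol x 56.11 g/mol = 0.577 g.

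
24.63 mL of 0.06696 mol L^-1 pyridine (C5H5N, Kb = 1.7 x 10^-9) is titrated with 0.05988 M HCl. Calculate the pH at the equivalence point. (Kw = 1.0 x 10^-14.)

n(C5H5N) = 0.06696 x 0.02463 = 0.001649 mol; V(HCl) at equivalence = 0.001649/0.05988 = 0.02754 L.
At equivalence the base is fully converted to C5H5NH+; total volume = 0.05217 L, so [C5H5NH+] = 0.001649/0.05217 = 0.03161 M.
Ka(C5H5NH+) = Kw/Kb = 1.0e-14 / 1.7 x 10^-9 = 5.88e-6.
[H^+] = sqrt(Ka x [C5H5NH+]) = sqrt(5.88e-6 x 0.03161) = 0.000431 M.
pH = -log(0.000431) = 3.37.

3.37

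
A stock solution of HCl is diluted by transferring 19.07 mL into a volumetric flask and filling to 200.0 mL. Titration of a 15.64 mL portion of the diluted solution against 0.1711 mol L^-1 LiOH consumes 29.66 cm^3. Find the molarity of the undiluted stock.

3.40 M

n(LiOH) = 0.1711 x 0.02966 = 0.005075 mol.
n(HCl) in the aliquot = 0.005075 mol.
[diluted HCl] = 0.005075 / 0.01564 = 0.3245 M.
Dilution factor = 200.0/19.07 = 10.49, so [stock] = 0.3245 x 10.49 = 3.40 M.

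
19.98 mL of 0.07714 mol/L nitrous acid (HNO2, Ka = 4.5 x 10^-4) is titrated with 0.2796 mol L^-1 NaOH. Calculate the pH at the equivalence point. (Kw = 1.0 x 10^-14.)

8.06

n(HNO2) = 0.07714 x 0.01998 = 0.001541 mol; V(NaOH) at equivalence = 0.001541/0.2796 = 0.005512 L.
At equivalence all the acid is converted to NO2-; total volume = 0.01998 + 0.005512 = 0.02549 L, so [NO2-] = 0.001541/0.02549 = 0.06046 M.
Kb = Kw/Ka = 1.0e-14 / 4.5 x 10^-4 = 2.22e-11.
[OH^-] = sqrt(Kb x [NO2-]) = sqrt(2.22e-11 x 0.06046) = 1.16e-6 M.
pOH = 5.94, so pH = 14.00 - 5.94 = 8.06.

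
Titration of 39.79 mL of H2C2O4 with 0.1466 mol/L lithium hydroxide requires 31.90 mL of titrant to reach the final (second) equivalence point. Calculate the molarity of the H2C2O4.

n(LiOH) = 0.1466 x 0.03190 = 0.004677 mol.
At the final (second) equivalence point, 2 mol OH^- react per mol H2C2O4, so n(H2C2O4) = 0.004677 / 2 = 0.002338 mol.
[H2C2O4] = 0.002338 / 0.03979 L = 0.0588 M.

0.0588 M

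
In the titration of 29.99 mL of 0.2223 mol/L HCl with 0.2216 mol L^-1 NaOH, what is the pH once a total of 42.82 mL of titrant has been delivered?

12.59

n(acid) = 0.2223 x 0.02999 = 0.006667 mol; n(NaOH) added = 0.2216 x 0.04282 = 0.009489 mol.
Base is in excess by 0.009489 - 0.006667 = 0.002822 mol in a total volume of 0.07281 L.
[OH^-] = 0.002822/0.07281 = 0.03876 M, so pOH = 1.41 and pH = 14.00 - 1.41 = 12.59.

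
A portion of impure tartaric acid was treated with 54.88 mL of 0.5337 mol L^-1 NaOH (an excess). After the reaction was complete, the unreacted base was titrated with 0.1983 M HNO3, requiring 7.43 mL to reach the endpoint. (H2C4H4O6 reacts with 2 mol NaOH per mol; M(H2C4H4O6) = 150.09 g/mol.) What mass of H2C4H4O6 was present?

Total n(NaOH) added = 0.5337 x 0.05488 = 0.02929 mol.
n(HNO3) used = 0.1983 x 0.007430 = 0.001473 mol, which equals the excess n(NaOH).
So n(NaOH) consumed by the sample = 0.02929 - 0.001473 = 0.02782 mol.
n(H2C4H4O6) = 0.02782 / 2 = 0.01391 mol.
mass = 0.01391 mol x 150.09 g/mol = 2.09 g.

2.09 g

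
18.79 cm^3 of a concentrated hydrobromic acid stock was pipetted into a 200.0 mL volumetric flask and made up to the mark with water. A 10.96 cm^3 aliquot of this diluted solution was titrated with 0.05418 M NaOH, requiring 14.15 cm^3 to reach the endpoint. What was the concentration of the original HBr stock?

n(NaOH) = 0.05418 x 0.01415 = 0.0007666 mol.
n(HBr) in the aliquot = 0.0007666 mol.
[diluted HBr] = 0.0007666 / 0.01096 = 0.06995 M.
Dilution factor = 200.0/18.79 = 10.64, so [stock] = 0.06995 x 10.64 = 0.745 M.

0.745 M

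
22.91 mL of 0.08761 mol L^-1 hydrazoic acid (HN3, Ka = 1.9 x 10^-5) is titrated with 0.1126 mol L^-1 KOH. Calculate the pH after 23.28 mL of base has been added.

12.12

n(acid) = 0.08761 x 0.02291 = 0.002007 mol; n(KOH) added = 0.1126 x 0.02328 = 0.002621 mol.
Base is in excess by 0.002621 - 0.002007 = 0.0006142 mol in a total volume of 0.04619 L.
[OH^-] = 0.0006142/0.04619 = 0.01330 M, so pOH = 1.88 and pH = 14.00 - 1.88 = 12.12.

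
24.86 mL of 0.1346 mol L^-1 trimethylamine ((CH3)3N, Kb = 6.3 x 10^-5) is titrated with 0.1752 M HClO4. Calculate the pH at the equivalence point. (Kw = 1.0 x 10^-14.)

5.46

n((CH3)3N) = 0.1346 x 0.02486 = 0.003346 mol; V(HClO4) at equivalence = 0.003346/0.1752 = 0.01910 L.
At equivalence the base is fully converted to (CH3)3NH+; total volume = 0.04396 L, so [(CH3)3NH+] = 0.003346/0.04396 = 0.07612 M.
Ka((CH3)3NH+) = Kw/Kb = 1.0e-14 / 6.3 x 10^-5 = 1.59e-10.
[H^+] = sqrt(Ka x [(CH3)3NH+]) = sqrt(1.59e-10 x 0.07612) = 3.48e-6 M.
pH = -log(3.48e-6) = 5.46.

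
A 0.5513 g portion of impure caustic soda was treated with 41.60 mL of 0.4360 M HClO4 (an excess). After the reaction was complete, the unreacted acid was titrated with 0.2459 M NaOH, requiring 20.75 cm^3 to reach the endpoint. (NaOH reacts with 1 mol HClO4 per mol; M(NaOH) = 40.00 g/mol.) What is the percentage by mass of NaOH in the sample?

Total n(HClO4) added = 0.4360 x 0.04160 = 0.01814 mol.
n(NaOH) used = 0.2459 x 0.02075 = 0.005102 mol, which equals the excess n(HClO4).
So n(HClO4) consumed by the sample = 0.01814 - 0.005102 = 0.01304 mol.
n(NaOH) = 0.01304 / 1 = 0.01304 mol.
mass NaOH = 0.01304 x 40.00 = 0.5214 g, so %NaOH = 0.5214/0.5513 x 100 = 94.6%.

94.6%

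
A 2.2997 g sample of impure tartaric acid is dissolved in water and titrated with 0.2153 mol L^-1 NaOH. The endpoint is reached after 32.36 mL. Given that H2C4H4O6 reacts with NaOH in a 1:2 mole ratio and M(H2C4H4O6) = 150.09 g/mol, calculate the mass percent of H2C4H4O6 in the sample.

n(NaOH) = 0.2153 x 0.03236 = 0.006967 mol.
n(H2C4H4O6) = 0.006967 / 2 = 0.003484 mol.
mass of H2C4H4O6 = 0.003484 x 150.09 = 0.5228 g.
% purity = 0.5228 / 2.2997 x 100 = 22.7%.

22.7%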